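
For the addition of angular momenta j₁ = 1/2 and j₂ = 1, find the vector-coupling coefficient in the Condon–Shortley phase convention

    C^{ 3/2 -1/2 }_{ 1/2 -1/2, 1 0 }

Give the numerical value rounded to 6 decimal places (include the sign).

+√(2/3) = +0.816497

triangle: 0!·1!·2!/4! = 2/24
(j±m)!: 0!·1!·1!·1!·1!·2! = 2
prefactor² = (2J+1)·Δ·N² = 2/3
  k=0: +1/(0!·0!·1!·1!·0!·1!) = 1
Σ = 1  ⇒  CG² = 2/3·1² = 2/3
CG = +√(2/3) = +0.816497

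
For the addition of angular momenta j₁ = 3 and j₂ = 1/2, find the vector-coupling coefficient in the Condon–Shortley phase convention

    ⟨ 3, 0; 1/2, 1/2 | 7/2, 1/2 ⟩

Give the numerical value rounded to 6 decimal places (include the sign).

j₁+j₂−J=0  J+j₁−j₂=6  J−j₁+j₂=1  j₁+j₂+J+1=8
(j₁±m₁, j₂±m₂, J±M) = (3,3,1,0,4,3)
P² = 5184/7
sum k=0..0:
  [0] +1/36 = 1/36
S = 1/36
C² = P²·S² = 4/7 ; C = +0.755929

+0.755929  (= +√(4/7))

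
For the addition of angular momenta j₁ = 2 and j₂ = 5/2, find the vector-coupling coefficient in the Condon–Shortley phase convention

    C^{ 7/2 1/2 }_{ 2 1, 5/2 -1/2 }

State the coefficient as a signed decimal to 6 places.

j₁+j₂−J=1  J+j₁−j₂=3  J−j₁+j₂=4  j₁+j₂+J+1=9
(j₁±m₁, j₂±m₂, J±M) = (3,1,2,3,4,3)
P² = 1152/35
sum k=0..1:
  [0] +1/8 = 1/8
  [1] −1/36 = -1/36
S = 7/72
C² = P²·S² = 14/45 ; C = +0.557773

+√(14/45) ≈ +0.557773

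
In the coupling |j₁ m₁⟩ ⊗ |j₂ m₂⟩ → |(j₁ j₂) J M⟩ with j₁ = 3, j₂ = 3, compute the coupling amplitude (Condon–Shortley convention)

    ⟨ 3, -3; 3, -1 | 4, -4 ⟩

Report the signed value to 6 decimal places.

triangle: 2!×4!×4!/11! = 1152/39916800
(j±m)!: 0!×6!×2!×4!×0!×8! = 1393459200
prefactor² = (2J+1)×Δ×N² = 3981312/11
  k=2: +1/(2!×0!×4!×0!×0!×4!) = 1/1152
Σ = 1/1152  ⇒  CG² = 3981312/11×1/1152² = 3/11
CG = +√(3/11) = +0.522233

+0.522233  (= +√(3/11))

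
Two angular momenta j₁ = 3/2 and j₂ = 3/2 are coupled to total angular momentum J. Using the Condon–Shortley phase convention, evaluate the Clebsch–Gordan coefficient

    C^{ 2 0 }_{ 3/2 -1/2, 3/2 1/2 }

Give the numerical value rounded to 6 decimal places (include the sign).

j₁+j₂−J=1  J+j₁−j₂=2  J−j₁+j₂=2  j₁+j₂+J+1=6
(j₁±m₁, j₂±m₂, J±M) = (1,2,2,1,2,2)
P² = 4/9
sum k=0..1:
  [0] +1/4 = 1/4
  [1] −1/1 = -1
S = -3/4
C² = P²·S² = 1/4 ; C = -0.500000

−√(1/4) ≈ -0.500000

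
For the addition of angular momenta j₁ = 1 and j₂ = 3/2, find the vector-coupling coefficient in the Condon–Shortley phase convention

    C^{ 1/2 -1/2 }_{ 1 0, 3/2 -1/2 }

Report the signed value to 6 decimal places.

j₁+j₂−J=2  J+j₁−j₂=0  J−j₁+j₂=1  j₁+j₂+J+1=4
(j₁±m₁, j₂±m₂, J±M) = (1,1,1,2,0,1)
P² = 1/3
sum k=1..1:
  [1] −1/1 = -1
S = -1
C² = P²·S² = 1/3 ; C = -0.577350

−√(1/3) = -0.577350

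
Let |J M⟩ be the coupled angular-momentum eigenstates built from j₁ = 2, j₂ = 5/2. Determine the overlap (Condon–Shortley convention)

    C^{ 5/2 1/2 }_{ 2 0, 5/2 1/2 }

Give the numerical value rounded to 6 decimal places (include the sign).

−√(8/35) ≈ -0.478091

√[6·2!2!3!/8! · 2!2!3!2!3!2!] = √(72/35)
  +(−1)^0/∏(0,2,2,3,0,0)! = 1/24  (running 1/24)
  +(−1)^1/∏(1,1,1,2,1,1)! = -1/2  (running -11/24)
  +(−1)^2/∏(2,0,0,1,2,2)! = 1/8  (running -1/3)
⟨..|..⟩ = √(72/35)·(-1/3) = -0.478091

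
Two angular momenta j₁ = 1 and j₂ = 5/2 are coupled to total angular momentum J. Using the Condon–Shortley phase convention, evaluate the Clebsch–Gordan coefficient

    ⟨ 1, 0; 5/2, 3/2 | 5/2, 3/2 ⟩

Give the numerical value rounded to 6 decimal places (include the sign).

triangle: 1!*1!*4!/7! = 24/5040
(j±m)!: 1!*1!*4!*1!*4!*1! = 576
prefactor² = (2J+1)*Δ*N² = 576/35
  k=0: +1/(0!*1!*1!*4!*0!*0!) = 1/24
  k=1: −1/(1!*0!*0!*3!*1!*1!) = -1/6
Σ = -1/8  ⇒  CG² = 576/35*(-1/8)² = 9/35
CG = −√(9/35) = -0.507093

-0.507093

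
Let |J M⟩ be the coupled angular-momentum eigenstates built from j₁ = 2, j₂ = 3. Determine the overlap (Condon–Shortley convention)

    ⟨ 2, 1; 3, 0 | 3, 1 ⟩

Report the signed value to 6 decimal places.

−√(1/30) ≈ -0.182574

triangle: 2!*2!*4!/9! = 96/362880
(j±m)!: 3!*1!*3!*3!*4!*2! = 10368
prefactor² = (2J+1)*Δ*N² = 96/5
  k=0: +1/(0!*2!*1!*3!*1!*1!) = 1/12
  k=1: −1/(1!*1!*0!*2!*2!*2!) = -1/8
Σ = -1/24  ⇒  CG² = 96/5*(-1/24)² = 1/30
CG = −√(1/30) = -0.182574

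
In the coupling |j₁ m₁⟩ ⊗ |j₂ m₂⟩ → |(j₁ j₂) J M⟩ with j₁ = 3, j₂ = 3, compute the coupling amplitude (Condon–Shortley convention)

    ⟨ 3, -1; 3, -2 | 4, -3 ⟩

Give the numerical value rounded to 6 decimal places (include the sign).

j₁+j₂−J=2  J+j₁−j₂=4  J−j₁+j₂=4  j₁+j₂+J+1=11
(j₁±m₁, j₂±m₂, J±M) = (2,4,1,5,1,7)
P² = 82944/11
sum k=0..1:
  [0] +1/288 = 1/288
  [1] −1/144 = -1/144
S = -1/288
C² = P²·S² = 1/11 ; C = -0.301511

−√(1/11) = -0.301511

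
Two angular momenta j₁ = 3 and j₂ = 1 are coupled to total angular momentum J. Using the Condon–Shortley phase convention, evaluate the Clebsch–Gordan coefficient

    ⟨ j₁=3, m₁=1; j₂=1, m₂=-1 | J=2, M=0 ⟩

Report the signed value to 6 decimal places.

+0.534522  (= +√(2/7))

√[5·2!4!0!/7! · 4!2!0!2!2!2!] = √(128/7)
  +(−1)^0/∏(0,2,2,0,2,0)! = 1/8  (running 1/8)
⟨..|..⟩ = √(128/7)·(1/8) = +0.534522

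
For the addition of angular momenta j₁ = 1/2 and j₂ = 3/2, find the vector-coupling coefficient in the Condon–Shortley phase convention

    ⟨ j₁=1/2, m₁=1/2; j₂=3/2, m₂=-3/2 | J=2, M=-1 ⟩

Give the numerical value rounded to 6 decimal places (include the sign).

√[5·0!1!3!/5! · 1!0!0!3!1!3!] = √(9)
  +(−1)^0/∏(0,0,0,0,1,3)! = 1/6  (running 1/6)
⟨..|..⟩ = √(9)·(1/6) = +0.500000

+0.500000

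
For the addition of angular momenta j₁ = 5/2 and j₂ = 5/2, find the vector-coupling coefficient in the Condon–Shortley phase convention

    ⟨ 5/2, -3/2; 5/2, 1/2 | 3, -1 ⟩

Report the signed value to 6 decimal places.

+0.182574  (= +√(1/30))

j₁+j₂−J=2  J+j₁−j₂=3  J−j₁+j₂=3  j₁+j₂+J+1=9
(j₁±m₁, j₂±m₂, J±M) = (1,4,3,2,2,4)
P² = 96/5
sum k=1..2:
  [1] −1/12 = -1/12
  [2] +1/8 = 1/8
S = 1/24
C² = P²·S² = 1/30 ; C = +0.182574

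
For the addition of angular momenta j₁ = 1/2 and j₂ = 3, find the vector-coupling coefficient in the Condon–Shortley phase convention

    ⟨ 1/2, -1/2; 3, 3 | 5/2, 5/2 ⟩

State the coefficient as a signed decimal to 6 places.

j₁+j₂−J=1  J+j₁−j₂=0  J−j₁+j₂=5  j₁+j₂+J+1=7
(j₁±m₁, j₂±m₂, J±M) = (0,1,6,0,5,0)
P² = 86400/7
sum k=1..1:
  [1] −1/120 = -1/120
S = -1/120
C² = P²·S² = 6/7 ; C = -0.925820

-0.925820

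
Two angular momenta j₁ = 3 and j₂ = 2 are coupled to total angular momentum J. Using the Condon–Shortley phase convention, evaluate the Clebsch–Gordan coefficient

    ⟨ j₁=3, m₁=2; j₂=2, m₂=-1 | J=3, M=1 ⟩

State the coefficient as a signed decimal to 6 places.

+0.500000

triangle: 2!·4!·2!/9! = 96/362880
(j±m)!: 5!·1!·1!·3!·4!·2! = 34560
prefactor² = (2J+1)·Δ·N² = 64
  k=0: +1/(0!·2!·1!·1!·3!·1!) = 1/12
  k=1: −1/(1!·1!·0!·0!·4!·2!) = -1/48
Σ = 1/16  ⇒  CG² = 64·1/16² = 1/4
CG = +√(1/4) = +0.500000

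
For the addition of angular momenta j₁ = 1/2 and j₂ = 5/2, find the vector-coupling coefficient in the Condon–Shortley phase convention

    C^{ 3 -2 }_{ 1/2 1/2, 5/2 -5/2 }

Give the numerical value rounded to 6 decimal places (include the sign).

√[7·0!1!5!/7! · 1!0!0!5!1!5!] = √(2400)
  +(−1)^0/∏(0,0,0,0,1,5)! = 1/120  (running 1/120)
⟨..|..⟩ = √(2400)·(1/120) = +0.408248

+√(1/6) = +0.408248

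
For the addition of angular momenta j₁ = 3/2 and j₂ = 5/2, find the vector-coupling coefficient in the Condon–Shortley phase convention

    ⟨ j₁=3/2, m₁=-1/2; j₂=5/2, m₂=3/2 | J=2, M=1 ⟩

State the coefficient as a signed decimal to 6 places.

+√(1/42) = +0.154303

triangle: 2!*1!*3!/7! = 12/5040
(j±m)!: 1!*2!*4!*1!*3!*1! = 288
prefactor² = (2J+1)*Δ*N² = 24/7
  k=1: −1/(1!*1!*1!*3!*0!*0!) = -1/6
  k=2: +1/(2!*0!*0!*2!*1!*1!) = 1/4
Σ = 1/12  ⇒  CG² = 24/7*1/12² = 1/42
CG = +√(1/42) = +0.154303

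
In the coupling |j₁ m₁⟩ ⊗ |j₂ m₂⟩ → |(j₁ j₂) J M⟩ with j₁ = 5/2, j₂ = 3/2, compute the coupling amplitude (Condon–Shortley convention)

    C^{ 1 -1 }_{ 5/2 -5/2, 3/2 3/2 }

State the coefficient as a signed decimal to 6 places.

triangle: 3!*2!*0!/6! = 12/720
(j±m)!: 0!*5!*3!*0!*0!*2! = 1440
prefactor² = (2J+1)*Δ*N² = 72
  k=3: −1/(3!*0!*2!*0!*0!*0!) = -1/12
Σ = -1/12  ⇒  CG² = 72*(-1/12)² = 1/2
CG = −√(1/2) = -0.707107

−√(1/2) ≈ -0.707107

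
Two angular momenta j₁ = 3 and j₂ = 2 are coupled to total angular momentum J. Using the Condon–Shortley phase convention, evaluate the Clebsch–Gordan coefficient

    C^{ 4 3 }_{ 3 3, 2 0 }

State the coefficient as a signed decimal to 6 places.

+√(9/20) = +0.670820

j₁+j₂−J=1  J+j₁−j₂=5  J−j₁+j₂=3  j₁+j₂+J+1=10
(j₁±m₁, j₂±m₂, J±M) = (6,0,2,2,7,1)
P² = 25920
sum k=0..0:
  [0] +1/240 = 1/240
S = 1/240
C² = P²·S² = 9/20 ; C = +0.670820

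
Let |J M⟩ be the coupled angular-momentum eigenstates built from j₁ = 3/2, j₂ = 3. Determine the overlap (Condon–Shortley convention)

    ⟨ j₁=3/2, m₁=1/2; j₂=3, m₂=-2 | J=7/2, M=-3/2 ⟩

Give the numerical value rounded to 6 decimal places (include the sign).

triangle: 1!*2!*5!/9! = 240/362880
(j±m)!: 2!*1!*1!*5!*2!*5! = 57600
prefactor² = (2J+1)*Δ*N² = 6400/21
  k=0: +1/(0!*1!*1!*1!*1!*4!) = 1/24
  k=1: −1/(1!*0!*0!*0!*2!*5!) = -1/240
Σ = 3/80  ⇒  CG² = 6400/21*3/80² = 3/7
CG = +√(3/7) = +0.654654

+√(3/7) ≈ +0.654654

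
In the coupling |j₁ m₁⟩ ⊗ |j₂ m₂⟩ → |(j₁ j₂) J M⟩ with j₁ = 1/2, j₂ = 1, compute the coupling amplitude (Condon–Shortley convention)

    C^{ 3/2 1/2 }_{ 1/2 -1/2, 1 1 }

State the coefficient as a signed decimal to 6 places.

+√(1/3) = +0.577350

j₁+j₂−J=0  J+j₁−j₂=1  J−j₁+j₂=2  j₁+j₂+J+1=4
(j₁±m₁, j₂±m₂, J±M) = (0,1,2,0,2,1)
P² = 4/3
sum k=0..0:
  [0] +1/2 = 1/2
S = 1/2
C² = P²·S² = 1/3 ; C = +0.577350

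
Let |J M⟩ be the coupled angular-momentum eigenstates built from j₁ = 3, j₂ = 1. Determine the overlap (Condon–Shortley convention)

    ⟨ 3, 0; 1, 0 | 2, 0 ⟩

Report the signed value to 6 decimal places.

triangle: 2!×4!×0!/7! = 48/5040
(j±m)!: 3!×3!×1!×1!×2!×2! = 144
prefactor² = (2J+1)×Δ×N² = 48/7
  k=1: −1/(1!×1!×2!×0!×2!×0!) = -1/4
Σ = -1/4  ⇒  CG² = 48/7×(-1/4)² = 3/7
CG = −√(3/7) = -0.654654

−√(3/7) ≈ -0.654654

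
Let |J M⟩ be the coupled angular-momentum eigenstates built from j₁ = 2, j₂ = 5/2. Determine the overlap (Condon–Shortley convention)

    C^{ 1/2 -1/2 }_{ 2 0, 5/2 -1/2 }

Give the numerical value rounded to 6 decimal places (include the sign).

+0.447214

√[2·4!0!1!/6! · 2!2!2!3!0!1!] = √(16/5)
  +(−1)^2/∏(2,2,0,0,0,1)! = 1/4  (running 1/4)
⟨..|..⟩ = √(16/5)·(1/4) = +0.447214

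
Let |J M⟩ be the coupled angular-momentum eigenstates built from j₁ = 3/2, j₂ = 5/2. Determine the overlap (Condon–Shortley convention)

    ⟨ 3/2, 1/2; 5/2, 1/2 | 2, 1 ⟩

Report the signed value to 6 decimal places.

-0.545545

j₁+j₂−J=2  J+j₁−j₂=1  J−j₁+j₂=3  j₁+j₂+J+1=7
(j₁±m₁, j₂±m₂, J±M) = (2,1,3,2,3,1)
P² = 12/7
sum k=0..1:
  [0] +1/12 = 1/12
  [1] −1/2 = -1/2
S = -5/12
C² = P²·S² = 25/84 ; C = -0.545545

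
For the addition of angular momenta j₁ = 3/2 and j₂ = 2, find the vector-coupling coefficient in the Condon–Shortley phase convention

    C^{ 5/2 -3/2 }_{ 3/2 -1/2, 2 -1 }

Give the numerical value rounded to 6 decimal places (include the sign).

triangle: 1!*2!*3!/7! = 12/5040
(j±m)!: 1!*2!*1!*3!*1!*4! = 288
prefactor² = (2J+1)*Δ*N² = 144/35
  k=0: +1/(0!*1!*2!*1!*0!*2!) = 1/4
  k=1: −1/(1!*0!*1!*0!*1!*3!) = -1/6
Σ = 1/12  ⇒  CG² = 144/35*1/12² = 1/35
CG = +√(1/35) = +0.169031

+0.169031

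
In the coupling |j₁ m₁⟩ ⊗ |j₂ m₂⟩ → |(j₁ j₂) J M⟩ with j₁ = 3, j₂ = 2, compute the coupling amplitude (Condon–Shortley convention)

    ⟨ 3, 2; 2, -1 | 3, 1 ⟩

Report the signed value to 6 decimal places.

j₁+j₂−J=2  J+j₁−j₂=4  J−j₁+j₂=2  j₁+j₂+J+1=9
(j₁±m₁, j₂±m₂, J±M) = (5,1,1,3,4,2)
P² = 64
sum k=0..1:
  [0] +1/12 = 1/12
  [1] −1/48 = -1/48
S = 1/16
C² = P²·S² = 1/4 ; C = +0.500000

+0.500000  (= +√(1/4))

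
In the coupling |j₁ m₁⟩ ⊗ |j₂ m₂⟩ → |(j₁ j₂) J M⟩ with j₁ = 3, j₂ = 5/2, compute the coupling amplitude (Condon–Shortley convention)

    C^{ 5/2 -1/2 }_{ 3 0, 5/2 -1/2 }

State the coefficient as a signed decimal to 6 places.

j₁+j₂−J=3  J+j₁−j₂=3  J−j₁+j₂=2  j₁+j₂+J+1=9
(j₁±m₁, j₂±m₂, J±M) = (3,3,2,3,2,3)
P² = 216/35
sum k=0..2:
  [0] +1/72 = 1/72
  [1] −1/4 = -1/4
  [2] +1/8 = 1/8
S = -1/9
C² = P²·S² = 8/105 ; C = -0.276026

-0.276026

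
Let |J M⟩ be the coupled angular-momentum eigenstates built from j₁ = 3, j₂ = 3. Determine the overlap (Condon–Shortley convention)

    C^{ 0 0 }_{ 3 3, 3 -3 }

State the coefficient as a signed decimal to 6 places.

+0.377964  (= +√(1/7))

triangle: 6!·0!·0!/7! = 720/5040
(j±m)!: 6!·0!·0!·6!·0!·0! = 518400
prefactor² = (2J+1)·Δ·N² = 518400/7
  k=0: +1/(0!·6!·0!·0!·0!·0!) = 1/720
Σ = 1/720  ⇒  CG² = 518400/7·1/720² = 1/7
CG = +√(1/7) = +0.377964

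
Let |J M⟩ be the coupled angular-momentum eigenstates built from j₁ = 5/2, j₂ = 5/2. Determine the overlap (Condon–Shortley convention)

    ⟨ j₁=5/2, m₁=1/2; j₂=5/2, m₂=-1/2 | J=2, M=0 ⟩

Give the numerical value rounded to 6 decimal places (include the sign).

√[5·3!2!2!/8! · 3!2!2!3!2!2!] = √(12/7)
  +(−1)^0/∏(0,3,2,2,0,0)! = 1/24  (running 1/24)
  +(−1)^1/∏(1,2,1,1,1,1)! = -1/2  (running -11/24)
  +(−1)^2/∏(2,1,0,0,2,2)! = 1/8  (running -1/3)
⟨..|..⟩ = √(12/7)·(-1/3) = -0.436436

-0.436436  (= −√(4/21))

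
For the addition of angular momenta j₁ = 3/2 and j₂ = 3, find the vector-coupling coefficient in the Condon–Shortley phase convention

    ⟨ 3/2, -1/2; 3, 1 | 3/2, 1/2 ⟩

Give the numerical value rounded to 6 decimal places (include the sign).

j₁+j₂−J=3  J+j₁−j₂=0  J−j₁+j₂=3  j₁+j₂+J+1=7
(j₁±m₁, j₂±m₂, J±M) = (1,2,4,2,2,1)
P² = 192/35
sum k=2..2:
  [2] +1/4 = 1/4
S = 1/4
C² = P²·S² = 12/35 ; C = +0.585540

+0.585540  (= +√(12/35))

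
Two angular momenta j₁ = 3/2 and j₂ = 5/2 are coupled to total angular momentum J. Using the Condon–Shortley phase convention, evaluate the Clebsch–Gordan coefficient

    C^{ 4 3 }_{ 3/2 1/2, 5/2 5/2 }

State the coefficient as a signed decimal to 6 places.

triangle: 0!×3!×5!/9! = 720/362880
(j±m)!: 2!×1!×5!×0!×7!×1! = 1209600
prefactor² = (2J+1)×Δ×N² = 21600
  k=0: +1/(0!×0!×1!×5!×2!×0!) = 1/240
Σ = 1/240  ⇒  CG² = 21600×1/240² = 3/8
CG = +√(3/8) = +0.612372

+0.612372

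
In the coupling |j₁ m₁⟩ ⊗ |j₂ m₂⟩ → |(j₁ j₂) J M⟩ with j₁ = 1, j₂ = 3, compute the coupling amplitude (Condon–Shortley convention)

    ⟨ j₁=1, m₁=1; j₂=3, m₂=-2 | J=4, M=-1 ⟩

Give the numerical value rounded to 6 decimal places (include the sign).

+0.327327  (= +√(3/28))

j₁+j₂−J=0  J+j₁−j₂=2  J−j₁+j₂=6  j₁+j₂+J+1=9
(j₁±m₁, j₂±m₂, J±M) = (2,0,1,5,3,5)
P² = 43200/7
sum k=0..0:
  [0] +1/240 = 1/240
S = 1/240
C² = P²·S² = 3/28 ; C = +0.327327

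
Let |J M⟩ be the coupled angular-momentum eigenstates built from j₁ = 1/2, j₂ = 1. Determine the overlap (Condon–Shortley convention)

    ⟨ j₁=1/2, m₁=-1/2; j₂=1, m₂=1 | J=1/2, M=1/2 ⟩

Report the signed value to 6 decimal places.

-0.816497

√[2·1!0!1!/3! · 0!1!2!0!1!0!] = √(2/3)
  +(−1)^1/∏(1,0,0,1,0,0)! = -1  (running -1)
⟨..|..⟩ = √(2/3)·(-1) = -0.816497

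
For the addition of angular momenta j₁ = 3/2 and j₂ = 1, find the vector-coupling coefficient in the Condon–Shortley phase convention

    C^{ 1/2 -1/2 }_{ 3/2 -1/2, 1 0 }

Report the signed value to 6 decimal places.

triangle: 2!×1!×0!/4! = 2/24
(j±m)!: 1!×2!×1!×1!×0!×1! = 2
prefactor² = (2J+1)×Δ×N² = 1/3
  k=1: −1/(1!×1!×1!×0!×0!×0!) = -1
Σ = -1  ⇒  CG² = 1/3×(-1)² = 1/3
CG = −√(1/3) = -0.577350

−√(1/3) = -0.577350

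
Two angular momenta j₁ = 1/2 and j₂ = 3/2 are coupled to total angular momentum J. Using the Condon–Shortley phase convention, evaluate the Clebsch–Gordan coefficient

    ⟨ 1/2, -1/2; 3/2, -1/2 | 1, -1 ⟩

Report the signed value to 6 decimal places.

√[3·1!0!2!/4! · 0!1!1!2!0!2!] = √(1)
  +(−1)^1/∏(1,0,0,0,0,2)! = -1/2  (running -1/2)
⟨..|..⟩ = √(1)·(-1/2) = -0.500000

-0.500000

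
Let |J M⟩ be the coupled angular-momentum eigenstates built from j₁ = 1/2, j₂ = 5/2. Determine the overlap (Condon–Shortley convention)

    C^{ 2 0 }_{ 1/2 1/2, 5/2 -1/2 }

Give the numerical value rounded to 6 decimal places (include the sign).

+0.707107  (= +√(1/2))

√[5·1!0!4!/6! · 1!0!2!3!2!2!] = √(8)
  +(−1)^0/∏(0,1,0,2,0,2)! = 1/4  (running 1/4)
⟨..|..⟩ = √(8)·(1/4) = +0.707107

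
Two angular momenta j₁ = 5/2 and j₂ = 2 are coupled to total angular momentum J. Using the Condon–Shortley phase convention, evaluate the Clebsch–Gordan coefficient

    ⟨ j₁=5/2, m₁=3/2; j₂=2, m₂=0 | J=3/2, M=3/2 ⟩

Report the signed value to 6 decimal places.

√[4·3!2!1!/7! · 4!1!2!2!3!0!] = √(192/35)
  +(−1)^1/∏(1,2,0,1,2,0)! = -1/4  (running -1/4)
⟨..|..⟩ = √(192/35)·(-1/4) = -0.585540

-0.585540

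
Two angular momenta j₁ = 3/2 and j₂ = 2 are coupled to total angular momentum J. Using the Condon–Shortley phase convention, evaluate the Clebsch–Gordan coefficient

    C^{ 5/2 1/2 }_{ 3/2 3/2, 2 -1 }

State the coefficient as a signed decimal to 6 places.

triangle: 1!·2!·3!/7! = 12/5040
(j±m)!: 3!·0!·1!·3!·3!·2! = 432
prefactor² = (2J+1)·Δ·N² = 216/35
  k=0: +1/(0!·1!·0!·1!·2!·2!) = 1/4
Σ = 1/4  ⇒  CG² = 216/35·1/4² = 27/70
CG = +√(27/70) = +0.621059

+0.621059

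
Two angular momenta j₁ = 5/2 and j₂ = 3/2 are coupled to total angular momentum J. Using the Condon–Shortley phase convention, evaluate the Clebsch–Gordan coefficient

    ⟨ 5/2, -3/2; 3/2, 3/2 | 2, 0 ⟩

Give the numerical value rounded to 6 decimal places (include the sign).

+√(3/7) ≈ +0.654654

√[5·2!3!1!/7! · 1!4!3!0!2!2!] = √(48/7)
  +(−1)^2/∏(2,0,2,1,1,0)! = 1/4  (running 1/4)
⟨..|..⟩ = √(48/7)·(1/4) = +0.654654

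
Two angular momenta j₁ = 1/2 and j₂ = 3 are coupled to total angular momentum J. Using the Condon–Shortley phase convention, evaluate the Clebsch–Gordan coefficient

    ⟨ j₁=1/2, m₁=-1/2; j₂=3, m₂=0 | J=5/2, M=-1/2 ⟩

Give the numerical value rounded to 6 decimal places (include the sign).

-0.654654  (= −√(3/7))

j₁+j₂−J=1  J+j₁−j₂=0  J−j₁+j₂=5  j₁+j₂+J+1=7
(j₁±m₁, j₂±m₂, J±M) = (0,1,3,3,2,3)
P² = 432/7
sum k=1..1:
  [1] −1/12 = -1/12
S = -1/12
C² = P²·S² = 3/7 ; C = -0.654654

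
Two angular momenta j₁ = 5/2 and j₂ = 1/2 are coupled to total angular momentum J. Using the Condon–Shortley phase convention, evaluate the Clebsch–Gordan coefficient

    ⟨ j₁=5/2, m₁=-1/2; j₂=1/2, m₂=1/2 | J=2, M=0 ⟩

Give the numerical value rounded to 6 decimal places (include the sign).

-0.707107

triangle: 1!×4!×0!/6! = 24/720
(j±m)!: 2!×3!×1!×0!×2!×2! = 48
prefactor² = (2J+1)×Δ×N² = 8
  k=1: −1/(1!×0!×2!×0!×2!×0!) = -1/4
Σ = -1/4  ⇒  CG² = 8×(-1/4)² = 1/2
CG = −√(1/2) = -0.707107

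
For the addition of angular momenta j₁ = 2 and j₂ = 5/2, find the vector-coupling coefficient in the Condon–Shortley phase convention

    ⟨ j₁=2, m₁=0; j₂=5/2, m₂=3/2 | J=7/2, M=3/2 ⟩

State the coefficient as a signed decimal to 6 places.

triangle: 1!*3!*4!/9! = 144/362880
(j±m)!: 2!*2!*4!*1!*5!*2! = 23040
prefactor² = (2J+1)*Δ*N² = 512/7
  k=0: +1/(0!*1!*2!*4!*1!*0!) = 1/48
  k=1: −1/(1!*0!*1!*3!*2!*1!) = -1/12
Σ = -1/16  ⇒  CG² = 512/7*(-1/16)² = 2/7
CG = −√(2/7) = -0.534522

-0.534522  (= −√(2/7))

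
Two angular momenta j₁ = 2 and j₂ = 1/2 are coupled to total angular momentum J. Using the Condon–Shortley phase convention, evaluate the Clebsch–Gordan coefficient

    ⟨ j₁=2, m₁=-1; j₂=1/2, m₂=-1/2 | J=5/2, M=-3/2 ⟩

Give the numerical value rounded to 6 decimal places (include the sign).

triangle: 0!×4!×1!/6! = 24/720
(j±m)!: 1!×3!×0!×1!×1!×4! = 144
prefactor² = (2J+1)×Δ×N² = 144/5
  k=0: +1/(0!×0!×3!×0!×1!×1!) = 1/6
Σ = 1/6  ⇒  CG² = 144/5×1/6² = 4/5
CG = +√(4/5) = +0.894427

+√(4/5) = +0.894427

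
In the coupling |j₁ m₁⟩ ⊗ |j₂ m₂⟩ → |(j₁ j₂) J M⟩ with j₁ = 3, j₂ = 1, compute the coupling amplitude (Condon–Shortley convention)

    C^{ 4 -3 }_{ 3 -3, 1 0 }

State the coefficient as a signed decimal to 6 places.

triangle: 0!×6!×2!/9! = 1440/362880
(j±m)!: 0!×6!×1!×1!×1!×7! = 3628800
prefactor² = (2J+1)×Δ×N² = 129600
  k=0: +1/(0!×0!×6!×1!×0!×1!) = 1/720
Σ = 1/720  ⇒  CG² = 129600×1/720² = 1/4
CG = +√(1/4) = +0.500000

+√(1/4) = +0.500000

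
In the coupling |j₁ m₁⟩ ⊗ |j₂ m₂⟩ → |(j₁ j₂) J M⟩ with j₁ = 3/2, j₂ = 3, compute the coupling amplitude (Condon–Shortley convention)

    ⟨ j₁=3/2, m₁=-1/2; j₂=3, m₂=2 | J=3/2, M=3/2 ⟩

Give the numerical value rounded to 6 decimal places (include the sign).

√[4·3!0!3!/7! · 1!2!5!1!3!0!] = √(288/7)
  +(−1)^2/∏(2,1,0,3,0,0)! = 1/12  (running 1/12)
⟨..|..⟩ = √(288/7)·(1/12) = +0.534522

+√(2/7) ≈ +0.534522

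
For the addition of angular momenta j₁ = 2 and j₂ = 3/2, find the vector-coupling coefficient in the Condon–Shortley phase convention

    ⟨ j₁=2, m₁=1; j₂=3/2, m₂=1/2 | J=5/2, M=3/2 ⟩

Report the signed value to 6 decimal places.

j₁+j₂−J=1  J+j₁−j₂=3  J−j₁+j₂=2  j₁+j₂+J+1=7
(j₁±m₁, j₂±m₂, J±M) = (3,1,2,1,4,1)
P² = 144/35
sum k=0..1:
  [0] +1/4 = 1/4
  [1] −1/6 = -1/6
S = 1/12
C² = P²·S² = 1/35 ; C = +0.169031

+0.169031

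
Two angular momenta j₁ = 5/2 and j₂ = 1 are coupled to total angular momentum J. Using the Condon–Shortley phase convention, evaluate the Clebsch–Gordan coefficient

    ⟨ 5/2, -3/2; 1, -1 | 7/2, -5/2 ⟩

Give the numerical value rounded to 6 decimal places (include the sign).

j₁+j₂−J=0  J+j₁−j₂=5  J−j₁+j₂=2  j₁+j₂+J+1=8
(j₁±m₁, j₂±m₂, J±M) = (1,4,0,2,1,6)
P² = 11520/7
sum k=0..0:
  [0] +1/48 = 1/48
S = 1/48
C² = P²·S² = 5/7 ; C = +0.845154

+0.845154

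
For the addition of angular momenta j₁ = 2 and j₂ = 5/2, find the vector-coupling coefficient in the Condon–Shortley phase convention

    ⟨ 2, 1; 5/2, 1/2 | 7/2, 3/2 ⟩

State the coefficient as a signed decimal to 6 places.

triangle: 1!*3!*4!/9! = 144/362880
(j±m)!: 3!*1!*3!*2!*5!*2! = 17280
prefactor² = (2J+1)*Δ*N² = 384/7
  k=0: +1/(0!*1!*1!*3!*2!*1!) = 1/12
  k=1: −1/(1!*0!*0!*2!*3!*2!) = -1/24
Σ = 1/24  ⇒  CG² = 384/7*1/24² = 2/21
CG = +√(2/21) = +0.308607

+0.308607  (= +√(2/21))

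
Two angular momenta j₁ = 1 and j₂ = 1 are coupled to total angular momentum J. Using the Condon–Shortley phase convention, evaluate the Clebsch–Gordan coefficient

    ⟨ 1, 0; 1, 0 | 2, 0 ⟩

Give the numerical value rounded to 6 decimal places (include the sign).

+0.816497  (= +√(2/3))

j₁+j₂−J=0  J+j₁−j₂=2  J−j₁+j₂=2  j₁+j₂+J+1=5
(j₁±m₁, j₂±m₂, J±M) = (1,1,1,1,2,2)
P² = 2/3
sum k=0..0:
  [0] +1/1 = 1
S = 1
C² = P²·S² = 2/3 ; C = +0.816497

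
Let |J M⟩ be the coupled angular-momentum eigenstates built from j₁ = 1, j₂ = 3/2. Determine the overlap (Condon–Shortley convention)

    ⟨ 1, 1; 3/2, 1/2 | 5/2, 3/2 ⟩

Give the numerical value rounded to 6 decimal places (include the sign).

+√(3/5) = +0.774597

j₁+j₂−J=0  J+j₁−j₂=2  J−j₁+j₂=3  j₁+j₂+J+1=6
(j₁±m₁, j₂±m₂, J±M) = (2,0,2,1,4,1)
P² = 48/5
sum k=0..0:
  [0] +1/4 = 1/4
S = 1/4
C² = P²·S² = 3/5 ; C = +0.774597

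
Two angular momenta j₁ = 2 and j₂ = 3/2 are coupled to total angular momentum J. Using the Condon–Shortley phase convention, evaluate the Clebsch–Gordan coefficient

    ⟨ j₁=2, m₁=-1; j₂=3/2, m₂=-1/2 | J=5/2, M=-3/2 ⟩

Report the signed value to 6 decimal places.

j₁+j₂−J=1  J+j₁−j₂=3  J−j₁+j₂=2  j₁+j₂+J+1=7
(j₁±m₁, j₂±m₂, J±M) = (1,3,1,2,1,4)
P² = 144/35
sum k=0..1:
  [0] +1/6 = 1/6
  [1] −1/4 = -1/4
S = -1/12
C² = P²·S² = 1/35 ; C = -0.169031

−√(1/35) ≈ -0.169031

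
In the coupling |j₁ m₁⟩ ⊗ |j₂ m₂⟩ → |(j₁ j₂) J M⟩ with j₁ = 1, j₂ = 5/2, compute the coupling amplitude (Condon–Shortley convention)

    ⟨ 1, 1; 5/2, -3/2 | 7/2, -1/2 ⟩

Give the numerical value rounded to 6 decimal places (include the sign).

j₁+j₂−J=0  J+j₁−j₂=2  J−j₁+j₂=5  j₁+j₂+J+1=8
(j₁±m₁, j₂±m₂, J±M) = (2,0,1,4,3,4)
P² = 2304/7
sum k=0..0:
  [0] +1/48 = 1/48
S = 1/48
C² = P²·S² = 1/7 ; C = +0.377964

+√(1/7) = +0.377964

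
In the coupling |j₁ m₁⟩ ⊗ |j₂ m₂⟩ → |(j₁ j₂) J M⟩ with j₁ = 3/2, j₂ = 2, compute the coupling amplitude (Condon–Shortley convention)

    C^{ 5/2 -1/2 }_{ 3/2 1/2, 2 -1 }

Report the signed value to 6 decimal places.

j₁+j₂−J=1  J+j₁−j₂=2  J−j₁+j₂=3  j₁+j₂+J+1=7
(j₁±m₁, j₂±m₂, J±M) = (2,1,1,3,2,3)
P² = 72/35
sum k=0..1:
  [0] +1/2 = 1/2
  [1] −1/12 = -1/12
S = 5/12
C² = P²·S² = 5/14 ; C = +0.597614

+√(5/14) = +0.597614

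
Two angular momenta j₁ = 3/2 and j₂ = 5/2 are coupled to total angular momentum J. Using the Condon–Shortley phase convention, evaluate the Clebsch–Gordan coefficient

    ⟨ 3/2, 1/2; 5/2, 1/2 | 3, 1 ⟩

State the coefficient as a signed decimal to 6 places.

j₁+j₂−J=1  J+j₁−j₂=2  J−j₁+j₂=4  j₁+j₂+J+1=8
(j₁±m₁, j₂±m₂, J±M) = (2,1,3,2,4,2)
P² = 48/5
sum k=0..1:
  [0] +1/6 = 1/6
  [1] −1/8 = -1/8
S = 1/24
C² = P²·S² = 1/60 ; C = +0.129099

+√(1/60) = +0.129099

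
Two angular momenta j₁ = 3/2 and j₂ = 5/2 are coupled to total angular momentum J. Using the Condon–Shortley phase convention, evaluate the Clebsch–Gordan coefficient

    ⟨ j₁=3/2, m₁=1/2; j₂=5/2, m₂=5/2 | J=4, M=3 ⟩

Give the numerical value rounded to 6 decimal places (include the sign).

+√(3/8) ≈ +0.612372

√[9·0!3!5!/9! · 2!1!5!0!7!1!] = √(21600)
  +(−1)^0/∏(0,0,1,5,2,0)! = 1/240  (running 1/240)
⟨..|..⟩ = √(21600)·(1/240) = +0.612372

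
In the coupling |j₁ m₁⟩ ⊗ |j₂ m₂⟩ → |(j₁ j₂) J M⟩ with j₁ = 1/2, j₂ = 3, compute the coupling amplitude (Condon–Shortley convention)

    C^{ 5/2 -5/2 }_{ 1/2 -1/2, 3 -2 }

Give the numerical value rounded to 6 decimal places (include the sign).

triangle: 1!·0!·5!/7! = 120/5040
(j±m)!: 0!·1!·1!·5!·0!·5! = 14400
prefactor² = (2J+1)·Δ·N² = 14400/7
  k=1: −1/(1!·0!·0!·0!·0!·5!) = -1/120
Σ = -1/120  ⇒  CG² = 14400/7·(-1/120)² = 1/7
CG = −√(1/7) = -0.377964

−√(1/7) ≈ -0.377964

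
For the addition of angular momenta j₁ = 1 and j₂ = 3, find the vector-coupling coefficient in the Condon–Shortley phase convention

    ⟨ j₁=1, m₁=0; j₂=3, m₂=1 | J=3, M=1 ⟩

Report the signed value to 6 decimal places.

−√(1/12) ≈ -0.288675

triangle: 1!·1!·5!/8! = 120/40320
(j±m)!: 1!·1!·4!·2!·4!·2! = 2304
prefactor² = (2J+1)·Δ·N² = 48
  k=0: +1/(0!·1!·1!·4!·0!·1!) = 1/24
  k=1: −1/(1!·0!·0!·3!·1!·2!) = -1/12
Σ = -1/24  ⇒  CG² = 48·(-1/24)² = 1/12
CG = −√(1/12) = -0.288675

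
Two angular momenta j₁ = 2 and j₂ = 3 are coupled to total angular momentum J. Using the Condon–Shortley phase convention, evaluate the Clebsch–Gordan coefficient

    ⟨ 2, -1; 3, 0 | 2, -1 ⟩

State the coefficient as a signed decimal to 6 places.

+0.534522

√[5·3!1!3!/8! · 1!3!3!3!1!3!] = √(81/14)
  +(−1)^2/∏(2,1,1,1,0,2)! = 1/4  (running 1/4)
  +(−1)^3/∏(3,0,0,0,1,3)! = -1/36  (running 2/9)
⟨..|..⟩ = √(81/14)·(2/9) = +0.534522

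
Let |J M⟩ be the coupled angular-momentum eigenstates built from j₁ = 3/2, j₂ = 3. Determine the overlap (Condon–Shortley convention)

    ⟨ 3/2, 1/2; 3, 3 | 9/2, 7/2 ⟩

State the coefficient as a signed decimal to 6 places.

triangle: 0!·3!·6!/10! = 4320/3628800
(j±m)!: 2!·1!·6!·0!·8!·1! = 58060800
prefactor² = (2J+1)·Δ·N² = 691200
  k=0: +1/(0!·0!·1!·6!·2!·0!) = 1/1440
Σ = 1/1440  ⇒  CG² = 691200·1/1440² = 1/3
CG = +√(1/3) = +0.577350

+0.577350  (= +√(1/3))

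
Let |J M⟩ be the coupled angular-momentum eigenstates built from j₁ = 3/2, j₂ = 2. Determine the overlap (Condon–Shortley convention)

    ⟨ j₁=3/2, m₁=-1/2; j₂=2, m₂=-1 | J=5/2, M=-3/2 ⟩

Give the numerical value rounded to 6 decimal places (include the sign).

triangle: 1!·2!·3!/7! = 12/5040
(j±m)!: 1!·2!·1!·3!·1!·4! = 288
prefactor² = (2J+1)·Δ·N² = 144/35
  k=0: +1/(0!·1!·2!·1!·0!·2!) = 1/4
  k=1: −1/(1!·0!·1!·0!·1!·3!) = -1/6
Σ = 1/12  ⇒  CG² = 144/35·1/12² = 1/35
CG = +√(1/35) = +0.169031

+√(1/35) = +0.169031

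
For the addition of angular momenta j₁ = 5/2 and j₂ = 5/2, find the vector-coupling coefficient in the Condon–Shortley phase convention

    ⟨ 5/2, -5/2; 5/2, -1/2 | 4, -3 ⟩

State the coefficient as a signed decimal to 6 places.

√[9·1!4!4!/10! · 0!5!2!3!1!7!] = √(10368)
  +(−1)^1/∏(1,0,4,1,0,3)! = -1/144  (running -1/144)
⟨..|..⟩ = √(10368)·(-1/144) = -0.707107

-0.707107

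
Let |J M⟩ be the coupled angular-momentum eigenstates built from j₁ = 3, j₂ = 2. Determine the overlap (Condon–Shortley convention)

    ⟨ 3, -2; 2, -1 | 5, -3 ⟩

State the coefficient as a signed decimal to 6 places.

+√(8/15) ≈ +0.730297

√[11·0!6!4!/11! · 1!5!1!3!2!8!] = √(276480)
  +(−1)^0/∏(0,0,5,1,1,3)! = 1/720  (running 1/720)
⟨..|..⟩ = √(276480)·(1/720) = +0.730297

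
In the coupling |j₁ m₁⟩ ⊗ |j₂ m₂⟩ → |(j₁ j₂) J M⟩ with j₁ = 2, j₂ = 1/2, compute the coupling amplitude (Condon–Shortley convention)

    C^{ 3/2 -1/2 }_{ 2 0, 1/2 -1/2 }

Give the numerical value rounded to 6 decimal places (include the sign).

+0.632456

j₁+j₂−J=1  J+j₁−j₂=3  J−j₁+j₂=0  j₁+j₂+J+1=5
(j₁±m₁, j₂±m₂, J±M) = (2,2,0,1,1,2)
P² = 8/5
sum k=0..0:
  [0] +1/2 = 1/2
S = 1/2
C² = P²·S² = 2/5 ; C = +0.632456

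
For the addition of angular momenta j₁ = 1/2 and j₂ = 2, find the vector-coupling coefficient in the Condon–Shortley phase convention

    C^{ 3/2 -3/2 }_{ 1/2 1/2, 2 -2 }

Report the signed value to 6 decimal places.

+√(4/5) = +0.894427

√[4·1!0!3!/5! · 1!0!0!4!0!3!] = √(144/5)
  +(−1)^0/∏(0,1,0,0,0,3)! = 1/6  (running 1/6)
⟨..|..⟩ = √(144/5)·(1/6) = +0.894427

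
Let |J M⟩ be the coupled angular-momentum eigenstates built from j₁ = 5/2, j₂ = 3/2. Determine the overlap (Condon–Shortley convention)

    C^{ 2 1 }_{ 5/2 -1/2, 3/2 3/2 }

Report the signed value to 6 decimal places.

+√(9/28) = +0.566947

√[5·2!3!1!/7! · 2!3!3!0!3!1!] = √(36/7)
  +(−1)^2/∏(2,0,1,1,2,0)! = 1/4  (running 1/4)
⟨..|..⟩ = √(36/7)·(1/4) = +0.566947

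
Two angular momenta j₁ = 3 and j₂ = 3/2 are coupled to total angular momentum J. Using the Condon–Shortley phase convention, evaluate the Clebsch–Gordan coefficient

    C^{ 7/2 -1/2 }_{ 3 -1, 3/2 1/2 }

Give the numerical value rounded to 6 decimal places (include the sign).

−√(2/7) = -0.534522

triangle: 1!×5!×2!/9! = 240/362880
(j±m)!: 2!×4!×2!×1!×3!×4! = 13824
prefactor² = (2J+1)×Δ×N² = 512/7
  k=0: +1/(0!×1!×4!×2!×1!×0!) = 1/48
  k=1: −1/(1!×0!×3!×1!×2!×1!) = -1/12
Σ = -1/16  ⇒  CG² = 512/7×(-1/16)² = 2/7
CG = −√(2/7) = -0.534522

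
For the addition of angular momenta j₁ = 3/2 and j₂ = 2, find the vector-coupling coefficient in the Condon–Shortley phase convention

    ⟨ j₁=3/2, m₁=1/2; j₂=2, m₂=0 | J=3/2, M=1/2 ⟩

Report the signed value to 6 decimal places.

−√(1/5) = -0.447214

triangle: 2!*1!*2!/6! = 4/720
(j±m)!: 2!*1!*2!*2!*2!*1! = 16
prefactor² = (2J+1)*Δ*N² = 16/45
  k=0: +1/(0!*2!*1!*2!*0!*0!) = 1/4
  k=1: −1/(1!*1!*0!*1!*1!*1!) = -1
Σ = -3/4  ⇒  CG² = 16/45*(-3/4)² = 1/5
CG = −√(1/5) = -0.447214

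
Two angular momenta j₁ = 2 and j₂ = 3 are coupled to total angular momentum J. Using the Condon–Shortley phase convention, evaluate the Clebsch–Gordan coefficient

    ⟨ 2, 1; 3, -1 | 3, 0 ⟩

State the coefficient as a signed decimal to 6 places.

√[7·2!2!4!/9! · 3!1!2!4!3!3!] = √(96/5)
  +(−1)^0/∏(0,2,1,2,1,2)! = 1/8  (running 1/8)
  +(−1)^1/∏(1,1,0,1,2,3)! = -1/12  (running 1/24)
⟨..|..⟩ = √(96/5)·(1/24) = +0.182574

+0.182574  (= +√(1/30))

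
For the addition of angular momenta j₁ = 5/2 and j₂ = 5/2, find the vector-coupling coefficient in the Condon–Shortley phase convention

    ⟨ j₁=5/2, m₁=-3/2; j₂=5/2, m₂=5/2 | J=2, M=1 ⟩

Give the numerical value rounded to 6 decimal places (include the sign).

−√(5/14) ≈ -0.597614

√[5·3!2!2!/8! · 1!4!5!0!3!1!] = √(360/7)
  +(−1)^3/∏(3,0,1,2,1,0)! = -1/12  (running -1/12)
⟨..|..⟩ = √(360/7)·(-1/12) = -0.597614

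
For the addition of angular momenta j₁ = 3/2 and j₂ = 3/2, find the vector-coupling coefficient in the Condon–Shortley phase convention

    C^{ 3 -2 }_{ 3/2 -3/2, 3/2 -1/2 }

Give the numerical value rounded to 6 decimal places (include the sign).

triangle: 0!×3!×3!/7! = 36/5040
(j±m)!: 0!×3!×1!×2!×1!×5! = 1440
prefactor² = (2J+1)×Δ×N² = 72
  k=0: +1/(0!×0!×3!×1!×0!×2!) = 1/12
Σ = 1/12  ⇒  CG² = 72×1/12² = 1/2
CG = +√(1/2) = +0.707107

+0.707107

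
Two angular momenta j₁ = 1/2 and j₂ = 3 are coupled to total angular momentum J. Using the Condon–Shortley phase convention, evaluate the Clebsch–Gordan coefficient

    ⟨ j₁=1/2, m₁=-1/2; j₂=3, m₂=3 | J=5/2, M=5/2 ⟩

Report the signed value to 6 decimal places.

−√(6/7) ≈ -0.925820

triangle: 1!·0!·5!/7! = 120/5040
(j±m)!: 0!·1!·6!·0!·5!·0! = 86400
prefactor² = (2J+1)·Δ·N² = 86400/7
  k=1: −1/(1!·0!·0!·5!·0!·0!) = -1/120
Σ = -1/120  ⇒  CG² = 86400/7·(-1/120)² = 6/7
CG = −√(6/7) = -0.925820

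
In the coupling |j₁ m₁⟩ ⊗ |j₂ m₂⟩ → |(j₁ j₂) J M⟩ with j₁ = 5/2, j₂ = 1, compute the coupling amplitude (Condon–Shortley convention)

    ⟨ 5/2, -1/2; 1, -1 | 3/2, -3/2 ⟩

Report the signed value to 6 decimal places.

triangle: 2!·3!·0!/6! = 12/720
(j±m)!: 2!·3!·0!·2!·0!·3! = 144
prefactor² = (2J+1)·Δ·N² = 48/5
  k=0: +1/(0!·2!·3!·0!·0!·0!) = 1/12
Σ = 1/12  ⇒  CG² = 48/5·1/12² = 1/15
CG = +√(1/15) = +0.258199

+0.258199  (= +√(1/15))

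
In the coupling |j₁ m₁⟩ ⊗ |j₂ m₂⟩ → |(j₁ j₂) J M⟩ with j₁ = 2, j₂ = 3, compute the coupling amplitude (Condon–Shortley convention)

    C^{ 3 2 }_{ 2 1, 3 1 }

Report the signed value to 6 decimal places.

−√(1/4) = -0.500000

j₁+j₂−J=2  J+j₁−j₂=2  J−j₁+j₂=4  j₁+j₂+J+1=9
(j₁±m₁, j₂±m₂, J±M) = (3,1,4,2,5,1)
P² = 64
sum k=0..1:
  [0] +1/48 = 1/48
  [1] −1/12 = -1/12
S = -1/16
C² = P²·S² = 1/4 ; C = -0.500000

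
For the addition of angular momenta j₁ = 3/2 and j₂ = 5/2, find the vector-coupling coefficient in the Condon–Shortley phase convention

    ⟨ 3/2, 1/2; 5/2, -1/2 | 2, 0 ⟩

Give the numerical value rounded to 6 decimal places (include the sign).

-0.267261

j₁+j₂−J=2  J+j₁−j₂=1  J−j₁+j₂=3  j₁+j₂+J+1=7
(j₁±m₁, j₂±m₂, J±M) = (2,1,2,3,2,2)
P² = 8/7
sum k=0..1:
  [0] +1/4 = 1/4
  [1] −1/2 = -1/2
S = -1/4
C² = P²·S² = 1/14 ; C = -0.267261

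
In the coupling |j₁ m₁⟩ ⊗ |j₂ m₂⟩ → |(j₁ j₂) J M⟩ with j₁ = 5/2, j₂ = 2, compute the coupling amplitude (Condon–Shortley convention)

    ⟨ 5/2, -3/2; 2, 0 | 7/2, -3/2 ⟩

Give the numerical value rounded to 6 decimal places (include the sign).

-0.534522

triangle: 1!×4!×3!/9! = 144/362880
(j±m)!: 1!×4!×2!×2!×2!×5! = 23040
prefactor² = (2J+1)×Δ×N² = 512/7
  k=0: +1/(0!×1!×4!×2!×0!×1!) = 1/48
  k=1: −1/(1!×0!×3!×1!×1!×2!) = -1/12
Σ = -1/16  ⇒  CG² = 512/7×(-1/16)² = 2/7
CG = −√(2/7) = -0.534522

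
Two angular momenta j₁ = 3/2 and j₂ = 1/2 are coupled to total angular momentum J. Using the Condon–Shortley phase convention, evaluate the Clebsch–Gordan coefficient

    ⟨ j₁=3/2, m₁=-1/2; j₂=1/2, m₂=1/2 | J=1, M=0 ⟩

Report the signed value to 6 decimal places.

−√(1/2) ≈ -0.707107

√[3·1!2!0!/4! · 1!2!1!0!1!1!] = √(1/2)
  +(−1)^1/∏(1,0,1,0,1,0)! = -1  (running -1)
⟨..|..⟩ = √(1/2)·(-1) = -0.707107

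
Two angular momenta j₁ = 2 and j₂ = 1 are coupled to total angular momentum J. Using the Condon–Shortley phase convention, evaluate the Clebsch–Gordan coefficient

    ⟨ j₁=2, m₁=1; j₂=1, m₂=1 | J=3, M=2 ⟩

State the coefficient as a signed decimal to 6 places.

+0.816497  (= +√(2/3))

triangle: 0!·4!·2!/7! = 48/5040
(j±m)!: 3!·1!·2!·0!·5!·1! = 1440
prefactor² = (2J+1)·Δ·N² = 96
  k=0: +1/(0!·0!·1!·2!·3!·0!) = 1/12
Σ = 1/12  ⇒  CG² = 96·1/12² = 2/3
CG = +√(2/3) = +0.816497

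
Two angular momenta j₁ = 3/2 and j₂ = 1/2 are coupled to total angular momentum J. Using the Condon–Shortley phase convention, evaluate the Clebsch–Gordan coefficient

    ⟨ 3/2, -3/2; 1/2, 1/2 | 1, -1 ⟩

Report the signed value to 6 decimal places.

j₁+j₂−J=1  J+j₁−j₂=2  J−j₁+j₂=0  j₁+j₂+J+1=4
(j₁±m₁, j₂±m₂, J±M) = (0,3,1,0,0,2)
P² = 3
sum k=1..1:
  [1] −1/2 = -1/2
S = -1/2
C² = P²·S² = 3/4 ; C = -0.866025

-0.866025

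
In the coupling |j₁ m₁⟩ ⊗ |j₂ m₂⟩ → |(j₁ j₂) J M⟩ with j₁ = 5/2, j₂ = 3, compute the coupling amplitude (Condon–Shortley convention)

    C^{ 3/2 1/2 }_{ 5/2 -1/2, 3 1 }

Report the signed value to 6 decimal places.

√[4·4!1!2!/8! · 2!3!4!2!2!1!] = √(192/35)
  +(−1)^2/∏(2,2,1,2,0,0)! = 1/8  (running 1/8)
  +(−1)^3/∏(3,1,0,1,1,1)! = -1/6  (running -1/24)
⟨..|..⟩ = √(192/35)·(-1/24) = -0.097590

-0.097590  (= −√(1/105))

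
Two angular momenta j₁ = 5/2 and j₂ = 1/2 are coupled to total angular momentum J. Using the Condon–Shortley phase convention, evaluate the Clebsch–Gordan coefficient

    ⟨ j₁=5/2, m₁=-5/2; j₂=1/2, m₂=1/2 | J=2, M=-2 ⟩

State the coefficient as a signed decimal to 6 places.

triangle: 1!×4!×0!/6! = 24/720
(j±m)!: 0!×5!×1!×0!×0!×4! = 2880
prefactor² = (2J+1)×Δ×N² = 480
  k=1: −1/(1!×0!×4!×0!×0!×0!) = -1/24
Σ = -1/24  ⇒  CG² = 480×(-1/24)² = 5/6
CG = −√(5/6) = -0.912871

-0.912871  (= −√(5/6))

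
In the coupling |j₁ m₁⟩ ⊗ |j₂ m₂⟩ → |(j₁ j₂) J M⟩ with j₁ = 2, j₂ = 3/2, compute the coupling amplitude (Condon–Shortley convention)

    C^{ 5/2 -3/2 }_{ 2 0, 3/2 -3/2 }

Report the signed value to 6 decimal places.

triangle: 1!·3!·2!/7! = 12/5040
(j±m)!: 2!·2!·0!·3!·1!·4! = 576
prefactor² = (2J+1)·Δ·N² = 288/35
  k=0: +1/(0!·1!·2!·0!·1!·2!) = 1/4
Σ = 1/4  ⇒  CG² = 288/35·1/4² = 18/35
CG = +√(18/35) = +0.717137

+0.717137  (= +√(18/35))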